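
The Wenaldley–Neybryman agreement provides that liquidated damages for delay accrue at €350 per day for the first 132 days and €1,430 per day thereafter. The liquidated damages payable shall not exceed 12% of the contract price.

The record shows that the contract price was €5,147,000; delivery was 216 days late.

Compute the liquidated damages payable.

€166,320

First 132 days: 132 × €350 = €46,200
Remaining days: (216 − 132) × €1,430 = €120,120
Accrued per-day damages: €46,200 + €120,120 = €166,320
Cap: 12% of €5,147,000 = €617,640
Cap at €617,640: €166,320 is within the cap, no reduction.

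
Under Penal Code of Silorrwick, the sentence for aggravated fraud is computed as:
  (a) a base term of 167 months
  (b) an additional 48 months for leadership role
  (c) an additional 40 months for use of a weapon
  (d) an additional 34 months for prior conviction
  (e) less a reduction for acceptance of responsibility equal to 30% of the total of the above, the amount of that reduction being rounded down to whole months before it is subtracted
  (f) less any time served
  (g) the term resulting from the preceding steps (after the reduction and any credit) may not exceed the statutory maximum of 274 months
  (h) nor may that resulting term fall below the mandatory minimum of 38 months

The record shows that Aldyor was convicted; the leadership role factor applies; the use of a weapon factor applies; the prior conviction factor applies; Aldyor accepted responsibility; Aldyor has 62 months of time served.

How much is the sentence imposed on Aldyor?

Leadership role enhancement: +48 months
Use of a weapon enhancement: +40 months
Prior conviction enhancement: +34 months
Adjusted term: 167 months + 48 months + 40 months + 34 months = 289 months
Acceptance of responsibility reduction: 30% of 289 months = 86 months (rounded down)
After reduction: 289 − 86 = 203 months
Less time served: 203 months − 62 months = 141 months
Cap at 274 months: 141 months is within the cap, no reduction.
Minimum 38 months: 141 months meets the minimum, no increase.

141 months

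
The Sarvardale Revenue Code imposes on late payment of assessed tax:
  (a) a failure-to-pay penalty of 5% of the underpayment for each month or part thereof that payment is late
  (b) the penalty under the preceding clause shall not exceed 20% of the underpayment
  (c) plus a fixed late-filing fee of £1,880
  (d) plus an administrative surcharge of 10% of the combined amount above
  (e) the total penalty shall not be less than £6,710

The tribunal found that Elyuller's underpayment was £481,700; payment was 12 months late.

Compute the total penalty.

Accrued rate: 5% × 12 = 60%, capped at 20% → 20%
Failure-to-pay penalty: 20% of £481,700 = £96,340
Penalty before surcharge: £96,340 + £1,880 = £98,220
Administrative surcharge: 10% of £98,220 = £9,822
Total penalty: £98,220 + £9,822 = £108,042
Minimum £6,710: £108,042 meets the minimum, no increase.

£108,042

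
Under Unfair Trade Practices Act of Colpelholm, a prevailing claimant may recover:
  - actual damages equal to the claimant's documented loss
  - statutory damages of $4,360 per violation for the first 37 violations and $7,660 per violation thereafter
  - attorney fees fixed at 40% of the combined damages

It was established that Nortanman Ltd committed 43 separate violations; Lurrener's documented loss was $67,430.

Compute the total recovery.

First 37 violations: 37 × $4,360 = $161,320
Remaining violations: (43 − 37) × $7,660 = $45,960
Statutory damages: $161,320 + $45,960 = $207,280
Combined damages: $67,430 + $207,280 = $274,710
Attorney fees: 40% of $274,710 = $109,884
Total recovery: $274,710 + $109,884 = $384,594

Total recovery: $384,594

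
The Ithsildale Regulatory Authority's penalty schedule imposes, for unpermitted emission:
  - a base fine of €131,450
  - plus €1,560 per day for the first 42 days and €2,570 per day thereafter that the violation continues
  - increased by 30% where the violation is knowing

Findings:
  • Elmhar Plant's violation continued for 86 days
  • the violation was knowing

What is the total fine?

€403,065

First 42 days: 42 × €1,560 = €65,520
Remaining days: (86 − 42) × €2,570 = €113,080
Per-day component: €65,520 + €113,080 = €178,600
Base plus per-day: €131,450 + €178,600 = €310,050
Enhancement: 30% of €310,050 = €93,015
Enhanced fine: €310,050 + €93,015 = €403,065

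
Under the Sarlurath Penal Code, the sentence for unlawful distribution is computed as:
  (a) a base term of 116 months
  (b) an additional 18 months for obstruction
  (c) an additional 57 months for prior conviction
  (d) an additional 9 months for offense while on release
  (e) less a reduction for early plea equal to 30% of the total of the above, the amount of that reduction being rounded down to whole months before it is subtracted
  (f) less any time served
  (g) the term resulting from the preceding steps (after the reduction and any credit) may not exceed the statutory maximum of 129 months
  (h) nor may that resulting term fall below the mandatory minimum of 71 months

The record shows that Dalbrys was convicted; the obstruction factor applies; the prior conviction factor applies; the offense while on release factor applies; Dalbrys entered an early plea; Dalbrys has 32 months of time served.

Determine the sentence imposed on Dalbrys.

Obstruction enhancement: +18 months
Prior conviction enhancement: +57 months
Offense while on release enhancement: +9 months
Adjusted term: 116 months + 18 months + 57 months + 9 months = 200 months
Early plea reduction: 30% of 200 months = 60 months (rounded down)
After reduction: 200 − 60 = 140 months
Less time served: 140 months − 32 months = 108 months
Cap at 129 months: 108 months is within the cap, no reduction.
Minimum 71 months: 108 months meets the minimum, no increase.

108 months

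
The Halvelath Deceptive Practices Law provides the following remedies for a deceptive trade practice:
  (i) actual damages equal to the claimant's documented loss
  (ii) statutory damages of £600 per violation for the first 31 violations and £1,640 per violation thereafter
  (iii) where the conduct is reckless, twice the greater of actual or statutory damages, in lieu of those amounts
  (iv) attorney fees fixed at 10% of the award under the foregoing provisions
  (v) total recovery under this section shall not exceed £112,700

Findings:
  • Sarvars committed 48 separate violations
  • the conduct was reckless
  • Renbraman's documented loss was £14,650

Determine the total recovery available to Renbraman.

First 31 violations: 31 × £600 = £18,600
Remaining violations: (48 − 31) × £1,640 = £27,880
Statutory damages: £18,600 + £27,880 = £46,480
Greater of actual damages (£14,650) or statutory damages (£46,480): £46,480
Doubled: 2 × £46,480 = £92,960
Attorney fees: 10% of £92,960 = £9,296
Total before cap: £92,960 + £9,296 = £102,256
Cap at £112,700: £102,256 is within the cap, no reduction.

Total recovery: £102,256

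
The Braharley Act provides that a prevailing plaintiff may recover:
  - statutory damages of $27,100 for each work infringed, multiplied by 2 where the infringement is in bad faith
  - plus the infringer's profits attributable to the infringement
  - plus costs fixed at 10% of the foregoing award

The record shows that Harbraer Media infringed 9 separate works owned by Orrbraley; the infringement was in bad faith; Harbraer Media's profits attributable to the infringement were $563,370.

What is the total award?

Statutory damages: 9 × $27,100 = $243,900
Doubled: 2 × $243,900 = $487,800
Combined award: $487,800 + $563,370 = $1,051,170
Costs: 10% of $1,051,170 = $105,117
Award plus costs: $1,051,170 + $105,117 = $1,156,287

$1,156,287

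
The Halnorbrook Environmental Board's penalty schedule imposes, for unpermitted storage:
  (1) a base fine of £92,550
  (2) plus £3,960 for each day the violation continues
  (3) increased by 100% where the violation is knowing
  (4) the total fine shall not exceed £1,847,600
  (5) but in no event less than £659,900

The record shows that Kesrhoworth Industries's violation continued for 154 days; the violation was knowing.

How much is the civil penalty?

£1,404,780

Per-day component: 154 × £3,960 = £609,840
Base plus per-day: £92,550 + £609,840 = £702,390
Enhancement: 100% of £702,390 = £702,390
Enhanced fine: £702,390 + £702,390 = £1,404,780
Cap at £1,847,600: £1,404,780 is within the cap, no reduction.
Minimum £659,900: £1,404,780 meets the minimum, no increase.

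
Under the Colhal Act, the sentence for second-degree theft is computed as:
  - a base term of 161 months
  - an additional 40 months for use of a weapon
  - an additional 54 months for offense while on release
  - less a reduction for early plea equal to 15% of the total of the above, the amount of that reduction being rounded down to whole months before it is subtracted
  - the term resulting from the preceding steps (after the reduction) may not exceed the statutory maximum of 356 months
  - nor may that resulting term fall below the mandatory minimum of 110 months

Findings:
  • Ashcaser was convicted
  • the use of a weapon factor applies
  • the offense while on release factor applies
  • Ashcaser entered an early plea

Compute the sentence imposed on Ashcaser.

217 months

Use of a weapon enhancement: +40 months
Offense while on release enhancement: +54 months
Adjusted term: 161 months + 40 months + 54 months = 255 months
Early plea reduction: 15% of 255 months = 38 months (rounded down)
After reduction: 255 − 38 = 217 months
Cap at 356 months: 217 months is within the cap, no reduction.
Minimum 110 months: 217 months meets the minimum, no increase.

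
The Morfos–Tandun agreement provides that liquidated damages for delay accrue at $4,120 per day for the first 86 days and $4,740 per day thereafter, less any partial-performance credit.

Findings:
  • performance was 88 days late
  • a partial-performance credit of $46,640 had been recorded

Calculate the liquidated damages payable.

First 86 days: 86 × $4,120 = $354,320
Remaining days: (88 − 86) × $4,740 = $9,480
Accrued per-day damages: $354,320 + $9,480 = $363,800
Less partial-performance credit: $363,800 − $46,640 = $317,160

$317,160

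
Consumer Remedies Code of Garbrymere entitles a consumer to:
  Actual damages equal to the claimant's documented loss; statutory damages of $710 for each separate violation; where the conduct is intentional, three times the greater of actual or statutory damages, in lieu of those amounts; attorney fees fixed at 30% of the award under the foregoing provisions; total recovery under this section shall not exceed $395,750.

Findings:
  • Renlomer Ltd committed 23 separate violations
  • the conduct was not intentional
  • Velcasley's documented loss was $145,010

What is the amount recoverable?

$209,742

Statutory damages: 23 × $710 = $16,330
Conduct not intentional: the in-lieu enhancement does not apply.
Actual plus statutory damages: $145,010 + $16,330 = $161,340
Attorney fees: 30% of $161,340 = $48,402
Total before cap: $161,340 + $48,402 = $209,742
Cap at $395,750: $209,742 is within the cap, no reduction.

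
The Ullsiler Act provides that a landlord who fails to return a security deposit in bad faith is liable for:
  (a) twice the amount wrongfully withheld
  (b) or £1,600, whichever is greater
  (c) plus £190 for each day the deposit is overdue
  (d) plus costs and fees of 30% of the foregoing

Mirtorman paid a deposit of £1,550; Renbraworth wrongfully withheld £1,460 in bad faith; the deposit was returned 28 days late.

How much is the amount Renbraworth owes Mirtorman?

Doubled: 2 × £1,460 = £2,920
Minimum £1,600: £2,920 meets the minimum, no increase.
Late-return penalty: 28 × £190 = £5,320
Damages plus late penalty: £2,920 + £5,320 = £8,240
Costs and fees: 30% of £8,240 = £2,472
Total recovery: £8,240 + £2,472 = £10,712

£10,712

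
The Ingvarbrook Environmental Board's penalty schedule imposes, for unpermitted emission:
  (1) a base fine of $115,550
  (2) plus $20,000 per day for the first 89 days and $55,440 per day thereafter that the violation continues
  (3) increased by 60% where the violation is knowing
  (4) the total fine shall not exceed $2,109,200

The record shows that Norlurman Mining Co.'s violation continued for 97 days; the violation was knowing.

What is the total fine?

$2,109,200

First 89 days: 89 × $20,000 = $1,780,000
Remaining days: (97 − 89) × $55,440 = $443,520
Per-day component: $1,780,000 + $443,520 = $2,223,520
Base plus per-day: $115,550 + $2,223,520 = $2,339,070
Enhancement: 60% of $2,339,070 = $1,403,442
Enhanced fine: $2,339,070 + $1,403,442 = $3,742,512
Cap at $2,109,200: $3,742,512 exceeds the cap → $2,109,200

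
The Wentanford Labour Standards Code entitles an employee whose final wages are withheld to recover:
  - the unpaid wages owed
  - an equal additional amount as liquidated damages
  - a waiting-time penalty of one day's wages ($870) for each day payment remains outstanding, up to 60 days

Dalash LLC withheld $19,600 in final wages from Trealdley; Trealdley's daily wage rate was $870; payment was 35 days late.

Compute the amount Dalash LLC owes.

Liquidated damages (equal amount): $19,600
Penalty days: min(35, 60) = 35
Waiting-time penalty: 35 × $870 = $30,450
Total award: $19,600 + $19,600 + $30,450 = $69,650

$69,650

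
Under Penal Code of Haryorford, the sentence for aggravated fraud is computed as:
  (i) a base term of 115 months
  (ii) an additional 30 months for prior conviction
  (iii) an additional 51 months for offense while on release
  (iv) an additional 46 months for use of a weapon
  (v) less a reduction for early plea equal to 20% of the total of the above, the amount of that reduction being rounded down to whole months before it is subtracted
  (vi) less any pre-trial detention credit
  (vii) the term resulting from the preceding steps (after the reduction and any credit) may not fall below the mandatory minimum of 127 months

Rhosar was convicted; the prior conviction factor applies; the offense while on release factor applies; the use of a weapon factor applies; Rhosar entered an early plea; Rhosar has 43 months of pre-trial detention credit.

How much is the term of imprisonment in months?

Prior conviction enhancement: +30 months
Offense while on release enhancement: +51 months
Use of a weapon enhancement: +46 months
Adjusted term: 115 months + 30 months + 51 months + 46 months = 242 months
Early plea reduction: 20% of 242 months = 48 months (rounded down)
After reduction: 242 − 48 = 194 months
Less pre-trial detention credit: 194 months − 43 months = 151 months
Minimum 127 months: 151 months meets the minimum, no increase.

151 months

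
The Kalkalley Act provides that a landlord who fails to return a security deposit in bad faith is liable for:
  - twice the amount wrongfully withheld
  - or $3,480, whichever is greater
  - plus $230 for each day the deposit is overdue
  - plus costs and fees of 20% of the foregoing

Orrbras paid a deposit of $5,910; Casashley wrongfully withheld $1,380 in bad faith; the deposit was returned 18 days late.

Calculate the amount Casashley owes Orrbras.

Doubled: 2 × $1,380 = $2,760
Minimum $3,480: $2,760 is below the minimum → $3,480
Late-return penalty: 18 × $230 = $4,140
Damages plus late penalty: $3,480 + $4,140 = $7,620
Costs and fees: 20% of $7,620 = $1,524
Total recovery: $7,620 + $1,524 = $9,144

$9,144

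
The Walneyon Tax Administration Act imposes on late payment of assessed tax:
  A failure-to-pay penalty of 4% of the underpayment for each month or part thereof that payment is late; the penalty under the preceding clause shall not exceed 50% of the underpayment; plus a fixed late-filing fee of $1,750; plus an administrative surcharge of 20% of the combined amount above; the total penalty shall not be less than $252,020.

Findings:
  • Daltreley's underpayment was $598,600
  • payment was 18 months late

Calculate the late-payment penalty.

Accrued rate: 4% × 18 = 72%, capped at 50% → 50%
Failure-to-pay penalty: 50% of $598,600 = $299,300
Penalty before surcharge: $299,300 + $1,750 = $301,050
Administrative surcharge: 20% of $301,050 = $60,210
Total penalty: $301,050 + $60,210 = $361,260
Minimum $252,020: $361,260 meets the minimum, no increase.

$361,260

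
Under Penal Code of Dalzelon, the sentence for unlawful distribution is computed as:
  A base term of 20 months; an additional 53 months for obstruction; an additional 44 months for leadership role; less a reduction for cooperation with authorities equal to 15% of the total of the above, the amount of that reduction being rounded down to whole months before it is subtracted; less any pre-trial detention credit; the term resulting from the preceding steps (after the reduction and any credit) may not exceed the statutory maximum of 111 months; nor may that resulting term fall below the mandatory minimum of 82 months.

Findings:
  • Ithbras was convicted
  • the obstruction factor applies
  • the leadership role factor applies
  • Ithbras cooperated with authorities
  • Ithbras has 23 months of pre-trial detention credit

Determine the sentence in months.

Obstruction enhancement: +53 months
Leadership role enhancement: +44 months
Adjusted term: 20 months + 53 months + 44 months = 117 months
Cooperation with authorities reduction: 15% of 117 months = 17 months (rounded down)
After reduction: 117 − 17 = 100 months
Less pre-trial detention credit: 100 months − 23 months = 77 months
Cap at 111 months: 77 months is within the cap, no reduction.
Minimum 82 months: 77 months is below the minimum → 82 months

82 months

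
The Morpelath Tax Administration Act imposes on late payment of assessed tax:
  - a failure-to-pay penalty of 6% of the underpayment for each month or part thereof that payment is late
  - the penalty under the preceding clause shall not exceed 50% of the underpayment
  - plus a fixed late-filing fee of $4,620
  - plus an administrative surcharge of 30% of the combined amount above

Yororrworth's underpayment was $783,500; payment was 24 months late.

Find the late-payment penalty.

$515,281

Accrued rate: 6% × 24 = 144%, capped at 50% → 50%
Failure-to-pay penalty: 50% of $783,500 = $391,750
Penalty before surcharge: $391,750 + $4,620 = $396,370
Administrative surcharge: 30% of $396,370 = $118,911
Total penalty: $396,370 + $118,911 = $515,281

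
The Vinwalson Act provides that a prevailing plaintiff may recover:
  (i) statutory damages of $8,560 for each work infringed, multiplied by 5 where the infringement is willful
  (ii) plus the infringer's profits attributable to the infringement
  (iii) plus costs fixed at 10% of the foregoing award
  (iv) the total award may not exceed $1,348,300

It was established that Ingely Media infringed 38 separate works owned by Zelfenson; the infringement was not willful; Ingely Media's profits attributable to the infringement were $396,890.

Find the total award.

Statutory damages: 38 × $8,560 = $325,280
Infringement not willful: no ×5 enhancement.
Combined award: $325,280 + $396,890 = $722,170
Costs: 10% of $722,170 = $72,217
Award plus costs: $722,170 + $72,217 = $794,387
Cap at $1,348,300: $794,387 is within the cap, no reduction.

$794,387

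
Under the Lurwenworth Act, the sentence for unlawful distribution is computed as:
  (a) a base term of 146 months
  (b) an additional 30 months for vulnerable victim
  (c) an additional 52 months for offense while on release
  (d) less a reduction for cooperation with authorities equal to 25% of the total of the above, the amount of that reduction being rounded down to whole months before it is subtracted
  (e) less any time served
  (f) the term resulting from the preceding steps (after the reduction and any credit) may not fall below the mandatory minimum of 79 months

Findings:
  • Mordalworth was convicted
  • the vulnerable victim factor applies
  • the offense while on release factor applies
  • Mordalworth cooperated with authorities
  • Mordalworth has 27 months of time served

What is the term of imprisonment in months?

144 months

Vulnerable victim enhancement: +30 months
Offense while on release enhancement: +52 months
Adjusted term: 146 months + 30 months + 52 months = 228 months
Cooperation with authorities reduction: 25% of 228 months = 57 months (rounded down)
After reduction: 228 − 57 = 171 months
Less time served: 171 months − 27 months = 144 months
Minimum 79 months: 144 months meets the minimum, no increase.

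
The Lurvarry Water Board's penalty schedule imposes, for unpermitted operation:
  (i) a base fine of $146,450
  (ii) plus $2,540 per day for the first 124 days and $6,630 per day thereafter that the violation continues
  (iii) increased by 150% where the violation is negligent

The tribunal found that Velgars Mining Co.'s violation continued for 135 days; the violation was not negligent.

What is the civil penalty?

First 124 days: 124 × $2,540 = $314,960
Remaining days: (135 − 124) × $6,630 = $72,930
Per-day component: $314,960 + $72,930 = $387,890
Base plus per-day: $146,450 + $387,890 = $534,340
The violation was not negligent: no 150% increase.

$534,340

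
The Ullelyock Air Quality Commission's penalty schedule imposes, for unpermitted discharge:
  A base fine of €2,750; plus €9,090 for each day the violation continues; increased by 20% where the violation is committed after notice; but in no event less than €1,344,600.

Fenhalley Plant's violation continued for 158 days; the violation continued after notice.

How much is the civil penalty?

Per-day component: 158 × €9,090 = €1,436,220
Base plus per-day: €2,750 + €1,436,220 = €1,438,970
Enhancement: 20% of €1,438,970 = €287,794
Enhanced fine: €1,438,970 + €287,794 = €1,726,764
Minimum €1,344,600: €1,726,764 meets the minimum, no increase.

€1,726,764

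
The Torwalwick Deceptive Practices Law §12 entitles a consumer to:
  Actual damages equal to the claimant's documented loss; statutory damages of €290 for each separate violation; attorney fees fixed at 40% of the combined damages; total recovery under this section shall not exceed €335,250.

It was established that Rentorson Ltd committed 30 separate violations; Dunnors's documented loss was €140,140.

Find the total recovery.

Statutory damages: 30 × €290 = €8,700
Combined damages: €140,140 + €8,700 = €148,840
Attorney fees: 40% of €148,840 = €59,536
Total before cap: €148,840 + €59,536 = €208,376
Cap at €335,250: €208,376 is within the cap, no reduction.

€208,376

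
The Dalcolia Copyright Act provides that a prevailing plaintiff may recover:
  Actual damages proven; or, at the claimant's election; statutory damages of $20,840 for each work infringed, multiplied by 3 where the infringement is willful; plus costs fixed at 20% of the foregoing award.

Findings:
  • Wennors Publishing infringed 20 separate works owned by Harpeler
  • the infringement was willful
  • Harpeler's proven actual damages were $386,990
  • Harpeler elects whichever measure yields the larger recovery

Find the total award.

Award: $1,500,480

Statutory damages: 20 × $20,840 = $416,800
Trebled: 3 × $416,800 = $1,250,400
Greater of actual damages ($386,990) or enhanced statutory damages ($1,250,400): $1,250,400
Costs: 20% of $1,250,400 = $250,080
Award plus costs: $1,250,400 + $250,080 = $1,500,480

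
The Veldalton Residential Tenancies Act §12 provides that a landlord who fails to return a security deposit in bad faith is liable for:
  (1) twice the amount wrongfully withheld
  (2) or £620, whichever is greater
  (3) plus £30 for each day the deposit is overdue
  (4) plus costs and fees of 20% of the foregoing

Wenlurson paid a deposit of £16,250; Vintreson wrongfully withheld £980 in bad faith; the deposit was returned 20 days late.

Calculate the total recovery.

Recovery: £3,072

Doubled: 2 × £980 = £1,960
Minimum £620: £1,960 meets the minimum, no increase.
Late-return penalty: 20 × £30 = £600
Damages plus late penalty: £1,960 + £600 = £2,560
Costs and fees: 20% of £2,560 = £512
Total recovery: £2,560 + £512 = £3,072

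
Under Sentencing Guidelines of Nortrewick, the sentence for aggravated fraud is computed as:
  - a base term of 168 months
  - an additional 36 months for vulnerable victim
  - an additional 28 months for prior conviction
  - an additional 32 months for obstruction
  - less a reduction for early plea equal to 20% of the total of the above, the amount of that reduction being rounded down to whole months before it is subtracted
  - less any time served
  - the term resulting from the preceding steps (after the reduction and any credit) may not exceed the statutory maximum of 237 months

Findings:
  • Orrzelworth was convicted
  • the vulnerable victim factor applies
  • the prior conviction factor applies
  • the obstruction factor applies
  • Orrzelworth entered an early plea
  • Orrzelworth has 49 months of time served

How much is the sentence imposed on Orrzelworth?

Vulnerable victim enhancement: +36 months
Prior conviction enhancement: +28 months
Obstruction enhancement: +32 months
Adjusted term: 168 months + 36 months + 28 months + 32 months = 264 months
Early plea reduction: 20% of 264 months = 52 months (rounded down)
After reduction: 264 − 52 = 212 months
Less time served: 212 months − 49 months = 163 months
Cap at 237 months: 163 months is within the cap, no reduction.

Sentence: 163 months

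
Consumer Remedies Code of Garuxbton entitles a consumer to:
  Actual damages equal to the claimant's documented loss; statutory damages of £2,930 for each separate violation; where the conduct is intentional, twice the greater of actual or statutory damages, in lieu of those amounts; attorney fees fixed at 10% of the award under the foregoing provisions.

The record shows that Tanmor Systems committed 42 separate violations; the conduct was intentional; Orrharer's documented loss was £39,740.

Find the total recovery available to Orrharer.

£270,732

Statutory damages: 42 × £2,930 = £123,060
Greater of actual damages (£39,740) or statutory damages (£123,060): £123,060
Doubled: 2 × £123,060 = £246,120
Attorney fees: 10% of £246,120 = £24,612
Total recovery: £246,120 + £24,612 = £270,732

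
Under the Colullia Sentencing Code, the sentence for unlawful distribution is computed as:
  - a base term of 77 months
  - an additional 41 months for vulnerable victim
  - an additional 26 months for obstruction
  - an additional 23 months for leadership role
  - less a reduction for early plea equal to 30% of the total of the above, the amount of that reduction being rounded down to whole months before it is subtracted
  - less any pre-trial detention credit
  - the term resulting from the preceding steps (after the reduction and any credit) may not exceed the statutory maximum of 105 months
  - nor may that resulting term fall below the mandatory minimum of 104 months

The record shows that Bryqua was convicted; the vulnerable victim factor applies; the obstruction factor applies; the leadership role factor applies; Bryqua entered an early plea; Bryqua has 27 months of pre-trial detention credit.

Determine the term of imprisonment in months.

Vulnerable victim enhancement: +41 months
Obstruction enhancement: +26 months
Leadership role enhancement: +23 months
Adjusted term: 77 months + 41 months + 26 months + 23 months = 167 months
Early plea reduction: 30% of 167 months = 50 months (rounded down)
After reduction: 167 − 50 = 117 months
Less pre-trial detention credit: 117 months − 27 months = 90 months
Cap at 105 months: 90 months is within the cap, no reduction.
Minimum 104 months: 90 months is below the minimum → 104 months

104 months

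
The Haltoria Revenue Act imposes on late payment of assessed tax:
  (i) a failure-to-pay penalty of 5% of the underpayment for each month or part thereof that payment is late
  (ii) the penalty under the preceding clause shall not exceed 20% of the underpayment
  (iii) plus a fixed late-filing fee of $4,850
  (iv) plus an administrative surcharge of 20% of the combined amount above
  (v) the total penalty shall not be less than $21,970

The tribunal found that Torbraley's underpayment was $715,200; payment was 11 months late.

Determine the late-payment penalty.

$177,468

Accrued rate: 5% × 11 = 55%, capped at 20% → 20%
Failure-to-pay penalty: 20% of $715,200 = $143,040
Penalty before surcharge: $143,040 + $4,850 = $147,890
Administrative surcharge: 20% of $147,890 = $29,578
Total penalty: $147,890 + $29,578 = $177,468
Minimum $21,970: $177,468 meets the minimum, no increase.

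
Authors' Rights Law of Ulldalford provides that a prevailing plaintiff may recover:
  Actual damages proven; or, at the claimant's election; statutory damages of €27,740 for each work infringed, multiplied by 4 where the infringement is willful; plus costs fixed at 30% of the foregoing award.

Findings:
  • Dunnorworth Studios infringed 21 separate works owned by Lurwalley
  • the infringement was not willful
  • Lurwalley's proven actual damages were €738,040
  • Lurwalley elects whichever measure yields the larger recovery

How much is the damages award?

Statutory damages: 21 × €27,740 = €582,540
Infringement not willful: no ×4 enhancement.
Greater of actual damages (€738,040) or statutory damages (€582,540): €738,040
Costs: 30% of €738,040 = €221,412
Award plus costs: €738,040 + €221,412 = €959,452

€959,452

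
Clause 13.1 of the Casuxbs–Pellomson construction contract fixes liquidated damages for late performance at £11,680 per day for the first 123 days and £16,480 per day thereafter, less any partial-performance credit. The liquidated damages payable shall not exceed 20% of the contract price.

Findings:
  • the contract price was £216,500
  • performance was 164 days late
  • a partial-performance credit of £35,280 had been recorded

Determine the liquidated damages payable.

£43,300

First 123 days: 123 × £11,680 = £1,436,640
Remaining days: (164 − 123) × £16,480 = £675,680
Accrued per-day damages: £1,436,640 + £675,680 = £2,112,320
Less partial-performance credit: £2,112,320 − £35,280 = £2,077,040
Cap: 20% of £216,500 = £43,300
Cap at £43,300: £2,077,040 exceeds the cap → £43,300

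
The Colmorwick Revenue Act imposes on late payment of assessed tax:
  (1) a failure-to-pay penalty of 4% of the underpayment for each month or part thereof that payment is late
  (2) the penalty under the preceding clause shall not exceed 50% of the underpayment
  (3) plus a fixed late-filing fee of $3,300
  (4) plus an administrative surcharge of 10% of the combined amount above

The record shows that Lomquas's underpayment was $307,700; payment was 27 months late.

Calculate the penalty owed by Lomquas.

Accrued rate: 4% × 27 = 108%, capped at 50% → 50%
Failure-to-pay penalty: 50% of $307,700 = $153,850
Penalty before surcharge: $153,850 + $3,300 = $157,150
Administrative surcharge: 10% of $157,150 = $15,715
Total penalty: $157,150 + $15,715 = $172,865

$172,865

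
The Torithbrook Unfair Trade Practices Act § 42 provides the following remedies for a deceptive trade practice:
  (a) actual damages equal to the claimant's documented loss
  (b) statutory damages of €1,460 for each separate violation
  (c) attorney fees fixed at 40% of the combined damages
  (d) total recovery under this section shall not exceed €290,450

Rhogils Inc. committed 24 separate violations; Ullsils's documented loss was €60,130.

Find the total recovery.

Statutory damages: 24 × €1,460 = €35,040
Combined damages: €60,130 + €35,040 = €95,170
Attorney fees: 40% of €95,170 = €38,068
Total before cap: €95,170 + €38,068 = €133,238
Cap at €290,450: €133,238 is within the cap, no reduction.

€133,238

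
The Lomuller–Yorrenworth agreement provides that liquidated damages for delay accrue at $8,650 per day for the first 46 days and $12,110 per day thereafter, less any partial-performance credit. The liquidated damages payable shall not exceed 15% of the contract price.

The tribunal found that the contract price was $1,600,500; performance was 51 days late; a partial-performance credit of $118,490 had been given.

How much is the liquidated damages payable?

$240,075

First 46 days: 46 × $8,650 = $397,900
Remaining days: (51 − 46) × $12,110 = $60,550
Accrued per-day damages: $397,900 + $60,550 = $458,450
Less partial-performance credit: $458,450 − $118,490 = $339,960
Cap: 15% of $1,600,500 = $240,075
Cap at $240,075: $339,960 exceeds the cap → $240,075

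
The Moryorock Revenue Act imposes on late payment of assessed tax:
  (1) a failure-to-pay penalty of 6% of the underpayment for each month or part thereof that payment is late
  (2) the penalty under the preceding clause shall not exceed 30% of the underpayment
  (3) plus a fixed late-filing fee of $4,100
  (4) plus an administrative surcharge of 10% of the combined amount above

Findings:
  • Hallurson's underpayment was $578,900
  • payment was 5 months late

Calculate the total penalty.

Penalty: $195,547

Accrued rate: 6% × 5 = 30%, capped at 30% → 30%
Failure-to-pay penalty: 30% of $578,900 = $173,670
Penalty before surcharge: $173,670 + $4,100 = $177,770
Administrative surcharge: 10% of $177,770 = $17,777
Total penalty: $177,770 + $17,777 = $195,547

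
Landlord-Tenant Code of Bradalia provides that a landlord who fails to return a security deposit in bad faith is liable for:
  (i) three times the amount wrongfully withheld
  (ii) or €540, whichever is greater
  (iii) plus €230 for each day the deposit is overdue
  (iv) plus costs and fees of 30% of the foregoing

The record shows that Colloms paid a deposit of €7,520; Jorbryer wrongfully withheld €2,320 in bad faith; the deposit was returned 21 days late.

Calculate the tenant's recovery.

€15,327

Trebled: 3 × €2,320 = €6,960
Minimum €540: €6,960 meets the minimum, no increase.
Late-return penalty: 21 × €230 = €4,830
Damages plus late penalty: €6,960 + €4,830 = €11,790
Costs and fees: 30% of €11,790 = €3,537
Total recovery: €11,790 + €3,537 = €15,327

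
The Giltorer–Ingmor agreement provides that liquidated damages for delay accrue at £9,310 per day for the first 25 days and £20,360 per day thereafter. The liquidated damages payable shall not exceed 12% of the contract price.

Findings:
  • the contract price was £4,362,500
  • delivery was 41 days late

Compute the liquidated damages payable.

First 25 days: 25 × £9,310 = £232,750
Remaining days: (41 − 25) × £20,360 = £325,760
Accrued per-day damages: £232,750 + £325,760 = £558,510
Cap: 12% of £4,362,500 = £523,500
Cap at £523,500: £558,510 exceeds the cap → £523,500

£523,500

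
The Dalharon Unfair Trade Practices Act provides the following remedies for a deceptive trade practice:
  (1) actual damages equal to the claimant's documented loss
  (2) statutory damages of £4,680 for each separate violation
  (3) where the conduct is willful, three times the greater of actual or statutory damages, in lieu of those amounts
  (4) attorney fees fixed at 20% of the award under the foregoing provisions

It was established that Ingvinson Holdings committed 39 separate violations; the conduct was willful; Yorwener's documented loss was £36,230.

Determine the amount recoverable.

Total recovery: £657,072

Statutory damages: 39 × £4,680 = £182,520
Greater of actual damages (£36,230) or statutory damages (£182,520): £182,520
Trebled: 3 × £182,520 = £547,560
Attorney fees: 20% of £547,560 = £109,512
Total recovery: £547,560 + £109,512 = £657,072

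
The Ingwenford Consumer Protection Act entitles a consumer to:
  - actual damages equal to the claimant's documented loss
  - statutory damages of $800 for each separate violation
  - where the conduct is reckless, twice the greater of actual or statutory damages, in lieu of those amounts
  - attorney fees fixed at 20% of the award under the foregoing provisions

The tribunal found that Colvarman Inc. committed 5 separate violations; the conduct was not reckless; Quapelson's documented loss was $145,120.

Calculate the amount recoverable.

Statutory damages: 5 × $800 = $4,000
Conduct not reckless: the in-lieu enhancement does not apply.
Actual plus statutory damages: $145,120 + $4,000 = $149,120
Attorney fees: 20% of $149,120 = $29,824
Total recovery: $149,120 + $29,824 = $178,944

Total recovery: $178,944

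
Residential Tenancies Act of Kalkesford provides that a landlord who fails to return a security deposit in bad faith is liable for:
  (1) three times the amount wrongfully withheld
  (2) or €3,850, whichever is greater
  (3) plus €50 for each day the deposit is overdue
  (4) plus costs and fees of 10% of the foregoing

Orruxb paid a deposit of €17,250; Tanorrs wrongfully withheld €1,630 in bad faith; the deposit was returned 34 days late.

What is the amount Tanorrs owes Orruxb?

Trebled: 3 × €1,630 = €4,890
Minimum €3,850: €4,890 meets the minimum, no increase.
Late-return penalty: 34 × €50 = €1,700
Damages plus late penalty: €4,890 + €1,700 = €6,590
Costs and fees: 10% of €6,590 = €659
Total recovery: €6,590 + €659 = €7,249

€7,249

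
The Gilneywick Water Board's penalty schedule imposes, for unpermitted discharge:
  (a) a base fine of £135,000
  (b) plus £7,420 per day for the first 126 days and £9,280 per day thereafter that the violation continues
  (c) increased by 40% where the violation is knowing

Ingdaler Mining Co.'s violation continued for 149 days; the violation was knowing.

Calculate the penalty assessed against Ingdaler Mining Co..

First 126 days: 126 × £7,420 = £934,920
Remaining days: (149 − 126) × £9,280 = £213,440
Per-day component: £934,920 + £213,440 = £1,148,360
Base plus per-day: £135,000 + £1,148,360 = £1,283,360
Enhancement: 40% of £1,283,360 = £513,344
Enhanced fine: £1,283,360 + £513,344 = £1,796,704

£1,796,704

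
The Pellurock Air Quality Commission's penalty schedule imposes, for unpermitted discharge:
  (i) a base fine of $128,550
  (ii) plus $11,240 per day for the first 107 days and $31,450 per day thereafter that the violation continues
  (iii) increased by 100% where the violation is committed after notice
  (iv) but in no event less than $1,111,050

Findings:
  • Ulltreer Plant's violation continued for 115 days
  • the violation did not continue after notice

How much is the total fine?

First 107 days: 107 × $11,240 = $1,202,680
Remaining days: (115 − 107) × $31,450 = $251,600
Per-day component: $1,202,680 + $251,600 = $1,454,280
Base plus per-day: $128,550 + $1,454,280 = $1,582,830
The violation did not continue after notice: no 100% increase.
Minimum $1,111,050: $1,582,830 meets the minimum, no increase.

Civil penalty: $1,582,830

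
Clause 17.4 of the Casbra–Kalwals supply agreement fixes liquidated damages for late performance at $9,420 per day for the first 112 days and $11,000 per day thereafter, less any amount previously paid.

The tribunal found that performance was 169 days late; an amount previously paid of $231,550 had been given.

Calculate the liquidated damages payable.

Liquidated damages: $1,450,490

First 112 days: 112 × $9,420 = $1,055,040
Remaining days: (169 − 112) × $11,000 = $627,000
Accrued per-day damages: $1,055,040 + $627,000 = $1,682,040
Less amount previously paid: $1,682,040 − $231,550 = $1,450,490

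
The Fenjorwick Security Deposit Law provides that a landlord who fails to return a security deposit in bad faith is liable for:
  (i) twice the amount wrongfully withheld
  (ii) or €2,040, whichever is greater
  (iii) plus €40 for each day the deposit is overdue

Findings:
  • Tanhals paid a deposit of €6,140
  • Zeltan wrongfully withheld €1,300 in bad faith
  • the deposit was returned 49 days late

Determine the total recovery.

€4,560

Doubled: 2 × €1,300 = €2,600
Minimum €2,040: €2,600 meets the minimum, no increase.
Late-return penalty: 49 × €40 = €1,960
Damages plus late penalty: €2,600 + €1,960 = €4,560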